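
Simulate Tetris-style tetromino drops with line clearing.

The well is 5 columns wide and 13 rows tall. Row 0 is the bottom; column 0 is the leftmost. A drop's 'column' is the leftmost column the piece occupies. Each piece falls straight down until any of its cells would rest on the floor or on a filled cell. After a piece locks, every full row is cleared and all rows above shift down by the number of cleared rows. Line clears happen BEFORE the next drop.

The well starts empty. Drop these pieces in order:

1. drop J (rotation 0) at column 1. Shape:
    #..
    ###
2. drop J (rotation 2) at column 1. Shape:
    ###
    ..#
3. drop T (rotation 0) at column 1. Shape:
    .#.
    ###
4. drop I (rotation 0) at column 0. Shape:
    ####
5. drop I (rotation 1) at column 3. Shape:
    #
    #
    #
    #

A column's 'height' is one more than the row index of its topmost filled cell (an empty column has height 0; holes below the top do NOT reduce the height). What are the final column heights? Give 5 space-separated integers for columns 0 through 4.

Drop 1: J rot0 at col 1 lands with bottom-row=0; cleared 0 line(s) (total 0); column heights now [0 2 1 1 0], max=2
Drop 2: J rot2 at col 1 lands with bottom-row=1; cleared 0 line(s) (total 0); column heights now [0 3 3 3 0], max=3
Drop 3: T rot0 at col 1 lands with bottom-row=3; cleared 0 line(s) (total 0); column heights now [0 4 5 4 0], max=5
Drop 4: I rot0 at col 0 lands with bottom-row=5; cleared 0 line(s) (total 0); column heights now [6 6 6 6 0], max=6
Drop 5: I rot1 at col 3 lands with bottom-row=6; cleared 0 line(s) (total 0); column heights now [6 6 6 10 0], max=10

Answer: 6 6 6 10 0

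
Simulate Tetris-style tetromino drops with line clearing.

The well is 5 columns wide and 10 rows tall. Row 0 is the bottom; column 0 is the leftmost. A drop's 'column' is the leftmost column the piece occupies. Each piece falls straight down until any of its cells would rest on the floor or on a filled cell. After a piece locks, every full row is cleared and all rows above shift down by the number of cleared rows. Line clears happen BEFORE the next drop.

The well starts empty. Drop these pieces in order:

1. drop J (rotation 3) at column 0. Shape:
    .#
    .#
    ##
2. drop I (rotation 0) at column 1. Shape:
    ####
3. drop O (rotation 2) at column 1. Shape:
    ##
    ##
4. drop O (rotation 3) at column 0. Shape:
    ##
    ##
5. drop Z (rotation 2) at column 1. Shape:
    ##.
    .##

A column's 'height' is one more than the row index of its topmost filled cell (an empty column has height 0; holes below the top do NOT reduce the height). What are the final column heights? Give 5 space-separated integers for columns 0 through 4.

Answer: 8 9 9 8 4

Derivation:
Drop 1: J rot3 at col 0 lands with bottom-row=0; cleared 0 line(s) (total 0); column heights now [1 3 0 0 0], max=3
Drop 2: I rot0 at col 1 lands with bottom-row=3; cleared 0 line(s) (total 0); column heights now [1 4 4 4 4], max=4
Drop 3: O rot2 at col 1 lands with bottom-row=4; cleared 0 line(s) (total 0); column heights now [1 6 6 4 4], max=6
Drop 4: O rot3 at col 0 lands with bottom-row=6; cleared 0 line(s) (total 0); column heights now [8 8 6 4 4], max=8
Drop 5: Z rot2 at col 1 lands with bottom-row=7; cleared 0 line(s) (total 0); column heights now [8 9 9 8 4], max=9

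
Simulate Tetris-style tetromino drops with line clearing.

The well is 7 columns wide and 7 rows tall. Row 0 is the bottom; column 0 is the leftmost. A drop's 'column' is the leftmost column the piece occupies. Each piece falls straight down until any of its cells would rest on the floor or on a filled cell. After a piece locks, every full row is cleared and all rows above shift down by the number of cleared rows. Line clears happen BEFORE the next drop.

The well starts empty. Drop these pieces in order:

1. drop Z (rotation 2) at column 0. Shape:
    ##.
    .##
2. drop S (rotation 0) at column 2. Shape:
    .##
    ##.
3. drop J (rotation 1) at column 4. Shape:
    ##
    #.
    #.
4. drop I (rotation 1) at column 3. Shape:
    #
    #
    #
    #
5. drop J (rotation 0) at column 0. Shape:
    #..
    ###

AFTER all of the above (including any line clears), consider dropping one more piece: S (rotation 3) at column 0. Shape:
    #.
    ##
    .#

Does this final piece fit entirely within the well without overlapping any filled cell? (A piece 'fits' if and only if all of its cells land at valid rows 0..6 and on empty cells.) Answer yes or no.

Drop 1: Z rot2 at col 0 lands with bottom-row=0; cleared 0 line(s) (total 0); column heights now [2 2 1 0 0 0 0], max=2
Drop 2: S rot0 at col 2 lands with bottom-row=1; cleared 0 line(s) (total 0); column heights now [2 2 2 3 3 0 0], max=3
Drop 3: J rot1 at col 4 lands with bottom-row=3; cleared 0 line(s) (total 0); column heights now [2 2 2 3 6 6 0], max=6
Drop 4: I rot1 at col 3 lands with bottom-row=3; cleared 0 line(s) (total 0); column heights now [2 2 2 7 6 6 0], max=7
Drop 5: J rot0 at col 0 lands with bottom-row=2; cleared 0 line(s) (total 0); column heights now [4 3 3 7 6 6 0], max=7
Test piece S rot3 at col 0 (width 2): heights before test = [4 3 3 7 6 6 0]; fits = True

Answer: yes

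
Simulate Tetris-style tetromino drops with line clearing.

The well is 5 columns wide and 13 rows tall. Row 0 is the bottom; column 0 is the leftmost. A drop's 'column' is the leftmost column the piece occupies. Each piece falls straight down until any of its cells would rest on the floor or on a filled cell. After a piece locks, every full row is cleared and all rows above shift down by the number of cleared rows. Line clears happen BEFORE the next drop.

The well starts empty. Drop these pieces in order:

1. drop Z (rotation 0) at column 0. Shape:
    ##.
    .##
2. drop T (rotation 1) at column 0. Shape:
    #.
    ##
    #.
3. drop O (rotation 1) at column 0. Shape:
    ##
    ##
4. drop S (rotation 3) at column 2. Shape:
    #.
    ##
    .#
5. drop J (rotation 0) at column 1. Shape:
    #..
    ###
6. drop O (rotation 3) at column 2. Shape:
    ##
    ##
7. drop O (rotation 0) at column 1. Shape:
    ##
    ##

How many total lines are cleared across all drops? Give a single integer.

Answer: 0

Derivation:
Drop 1: Z rot0 at col 0 lands with bottom-row=0; cleared 0 line(s) (total 0); column heights now [2 2 1 0 0], max=2
Drop 2: T rot1 at col 0 lands with bottom-row=2; cleared 0 line(s) (total 0); column heights now [5 4 1 0 0], max=5
Drop 3: O rot1 at col 0 lands with bottom-row=5; cleared 0 line(s) (total 0); column heights now [7 7 1 0 0], max=7
Drop 4: S rot3 at col 2 lands with bottom-row=0; cleared 0 line(s) (total 0); column heights now [7 7 3 2 0], max=7
Drop 5: J rot0 at col 1 lands with bottom-row=7; cleared 0 line(s) (total 0); column heights now [7 9 8 8 0], max=9
Drop 6: O rot3 at col 2 lands with bottom-row=8; cleared 0 line(s) (total 0); column heights now [7 9 10 10 0], max=10
Drop 7: O rot0 at col 1 lands with bottom-row=10; cleared 0 line(s) (total 0); column heights now [7 12 12 10 0], max=12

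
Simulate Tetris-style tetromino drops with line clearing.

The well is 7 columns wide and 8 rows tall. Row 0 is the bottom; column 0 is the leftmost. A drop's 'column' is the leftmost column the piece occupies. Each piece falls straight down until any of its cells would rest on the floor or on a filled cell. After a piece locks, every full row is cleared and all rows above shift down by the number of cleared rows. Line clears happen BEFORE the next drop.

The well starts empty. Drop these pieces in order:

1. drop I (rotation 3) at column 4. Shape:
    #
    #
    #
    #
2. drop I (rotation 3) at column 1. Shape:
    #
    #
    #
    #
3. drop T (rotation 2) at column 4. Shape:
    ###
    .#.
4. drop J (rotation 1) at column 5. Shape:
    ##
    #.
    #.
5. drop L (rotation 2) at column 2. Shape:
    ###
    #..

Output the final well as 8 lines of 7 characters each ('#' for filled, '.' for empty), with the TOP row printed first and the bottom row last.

Answer: .....##
.....#.
..####.
..#.###
.#..##.
.#..#..
.#..#..
.#..#..

Derivation:
Drop 1: I rot3 at col 4 lands with bottom-row=0; cleared 0 line(s) (total 0); column heights now [0 0 0 0 4 0 0], max=4
Drop 2: I rot3 at col 1 lands with bottom-row=0; cleared 0 line(s) (total 0); column heights now [0 4 0 0 4 0 0], max=4
Drop 3: T rot2 at col 4 lands with bottom-row=3; cleared 0 line(s) (total 0); column heights now [0 4 0 0 5 5 5], max=5
Drop 4: J rot1 at col 5 lands with bottom-row=5; cleared 0 line(s) (total 0); column heights now [0 4 0 0 5 8 8], max=8
Drop 5: L rot2 at col 2 lands with bottom-row=4; cleared 0 line(s) (total 0); column heights now [0 4 6 6 6 8 8], max=8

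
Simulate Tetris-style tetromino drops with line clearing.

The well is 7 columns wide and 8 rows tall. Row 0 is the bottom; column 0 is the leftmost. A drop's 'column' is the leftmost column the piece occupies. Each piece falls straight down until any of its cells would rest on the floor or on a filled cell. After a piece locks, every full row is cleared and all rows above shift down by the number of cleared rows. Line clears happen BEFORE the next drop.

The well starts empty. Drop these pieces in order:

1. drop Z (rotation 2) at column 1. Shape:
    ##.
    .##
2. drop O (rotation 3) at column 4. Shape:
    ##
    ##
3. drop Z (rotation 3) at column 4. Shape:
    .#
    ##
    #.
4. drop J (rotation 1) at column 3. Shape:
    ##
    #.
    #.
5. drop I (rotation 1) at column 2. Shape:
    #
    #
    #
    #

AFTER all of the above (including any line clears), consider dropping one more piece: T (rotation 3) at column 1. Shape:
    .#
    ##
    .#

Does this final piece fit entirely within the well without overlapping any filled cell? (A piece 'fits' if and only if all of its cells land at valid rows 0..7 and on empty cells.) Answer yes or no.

Answer: no

Derivation:
Drop 1: Z rot2 at col 1 lands with bottom-row=0; cleared 0 line(s) (total 0); column heights now [0 2 2 1 0 0 0], max=2
Drop 2: O rot3 at col 4 lands with bottom-row=0; cleared 0 line(s) (total 0); column heights now [0 2 2 1 2 2 0], max=2
Drop 3: Z rot3 at col 4 lands with bottom-row=2; cleared 0 line(s) (total 0); column heights now [0 2 2 1 4 5 0], max=5
Drop 4: J rot1 at col 3 lands with bottom-row=2; cleared 0 line(s) (total 0); column heights now [0 2 2 5 5 5 0], max=5
Drop 5: I rot1 at col 2 lands with bottom-row=2; cleared 0 line(s) (total 0); column heights now [0 2 6 5 5 5 0], max=6
Test piece T rot3 at col 1 (width 2): heights before test = [0 2 6 5 5 5 0]; fits = False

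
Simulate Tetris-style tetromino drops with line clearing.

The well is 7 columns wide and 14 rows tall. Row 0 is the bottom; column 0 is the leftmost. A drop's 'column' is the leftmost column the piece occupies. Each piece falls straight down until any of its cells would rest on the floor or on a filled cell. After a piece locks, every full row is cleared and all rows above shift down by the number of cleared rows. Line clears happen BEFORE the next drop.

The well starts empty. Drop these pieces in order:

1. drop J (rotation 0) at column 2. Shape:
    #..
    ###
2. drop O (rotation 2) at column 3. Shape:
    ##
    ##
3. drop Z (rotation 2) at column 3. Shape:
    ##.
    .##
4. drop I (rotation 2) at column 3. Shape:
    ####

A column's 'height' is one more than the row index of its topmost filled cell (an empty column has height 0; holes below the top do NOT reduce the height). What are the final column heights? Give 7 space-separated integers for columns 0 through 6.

Answer: 0 0 2 6 6 6 6

Derivation:
Drop 1: J rot0 at col 2 lands with bottom-row=0; cleared 0 line(s) (total 0); column heights now [0 0 2 1 1 0 0], max=2
Drop 2: O rot2 at col 3 lands with bottom-row=1; cleared 0 line(s) (total 0); column heights now [0 0 2 3 3 0 0], max=3
Drop 3: Z rot2 at col 3 lands with bottom-row=3; cleared 0 line(s) (total 0); column heights now [0 0 2 5 5 4 0], max=5
Drop 4: I rot2 at col 3 lands with bottom-row=5; cleared 0 line(s) (total 0); column heights now [0 0 2 6 6 6 6], max=6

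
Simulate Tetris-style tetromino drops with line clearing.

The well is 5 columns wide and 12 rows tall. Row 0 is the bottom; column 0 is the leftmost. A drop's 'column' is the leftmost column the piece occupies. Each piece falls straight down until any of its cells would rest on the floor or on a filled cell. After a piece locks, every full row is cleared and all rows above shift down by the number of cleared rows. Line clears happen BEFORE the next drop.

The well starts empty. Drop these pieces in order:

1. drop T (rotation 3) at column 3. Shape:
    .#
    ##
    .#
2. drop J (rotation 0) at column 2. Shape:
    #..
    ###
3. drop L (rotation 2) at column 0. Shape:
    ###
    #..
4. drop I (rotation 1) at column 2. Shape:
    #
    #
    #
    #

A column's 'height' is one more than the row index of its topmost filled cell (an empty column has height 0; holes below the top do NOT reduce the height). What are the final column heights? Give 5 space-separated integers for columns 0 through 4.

Drop 1: T rot3 at col 3 lands with bottom-row=0; cleared 0 line(s) (total 0); column heights now [0 0 0 2 3], max=3
Drop 2: J rot0 at col 2 lands with bottom-row=3; cleared 0 line(s) (total 0); column heights now [0 0 5 4 4], max=5
Drop 3: L rot2 at col 0 lands with bottom-row=4; cleared 0 line(s) (total 0); column heights now [6 6 6 4 4], max=6
Drop 4: I rot1 at col 2 lands with bottom-row=6; cleared 0 line(s) (total 0); column heights now [6 6 10 4 4], max=10

Answer: 6 6 10 4 4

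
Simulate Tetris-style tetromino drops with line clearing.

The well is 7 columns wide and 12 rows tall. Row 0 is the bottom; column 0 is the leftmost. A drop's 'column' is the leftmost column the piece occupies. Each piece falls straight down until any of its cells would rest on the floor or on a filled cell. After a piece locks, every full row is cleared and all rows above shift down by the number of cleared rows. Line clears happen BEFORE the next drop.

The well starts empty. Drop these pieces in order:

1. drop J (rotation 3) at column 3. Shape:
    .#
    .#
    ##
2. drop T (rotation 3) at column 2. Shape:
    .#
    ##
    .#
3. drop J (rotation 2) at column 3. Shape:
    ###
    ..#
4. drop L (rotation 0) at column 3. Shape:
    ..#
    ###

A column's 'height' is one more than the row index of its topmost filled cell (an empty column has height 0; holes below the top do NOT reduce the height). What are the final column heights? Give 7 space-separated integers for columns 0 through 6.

Answer: 0 0 3 6 6 7 0

Derivation:
Drop 1: J rot3 at col 3 lands with bottom-row=0; cleared 0 line(s) (total 0); column heights now [0 0 0 1 3 0 0], max=3
Drop 2: T rot3 at col 2 lands with bottom-row=1; cleared 0 line(s) (total 0); column heights now [0 0 3 4 3 0 0], max=4
Drop 3: J rot2 at col 3 lands with bottom-row=3; cleared 0 line(s) (total 0); column heights now [0 0 3 5 5 5 0], max=5
Drop 4: L rot0 at col 3 lands with bottom-row=5; cleared 0 line(s) (total 0); column heights now [0 0 3 6 6 7 0], max=7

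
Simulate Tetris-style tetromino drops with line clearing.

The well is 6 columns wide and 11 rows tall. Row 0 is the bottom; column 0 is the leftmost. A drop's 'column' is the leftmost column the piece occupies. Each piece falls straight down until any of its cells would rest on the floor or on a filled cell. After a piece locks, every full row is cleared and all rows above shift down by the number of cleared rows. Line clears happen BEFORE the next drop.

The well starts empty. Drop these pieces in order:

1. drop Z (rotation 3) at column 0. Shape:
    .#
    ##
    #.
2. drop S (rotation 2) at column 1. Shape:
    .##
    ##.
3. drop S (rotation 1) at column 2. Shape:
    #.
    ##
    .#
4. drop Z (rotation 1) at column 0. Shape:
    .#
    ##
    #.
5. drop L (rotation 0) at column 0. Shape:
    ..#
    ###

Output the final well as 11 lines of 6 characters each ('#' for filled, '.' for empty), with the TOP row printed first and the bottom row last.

Answer: ......
..#...
###...
..#...
..##..
.#.#..
####..
###...
.#....
##....
#.....

Derivation:
Drop 1: Z rot3 at col 0 lands with bottom-row=0; cleared 0 line(s) (total 0); column heights now [2 3 0 0 0 0], max=3
Drop 2: S rot2 at col 1 lands with bottom-row=3; cleared 0 line(s) (total 0); column heights now [2 4 5 5 0 0], max=5
Drop 3: S rot1 at col 2 lands with bottom-row=5; cleared 0 line(s) (total 0); column heights now [2 4 8 7 0 0], max=8
Drop 4: Z rot1 at col 0 lands with bottom-row=3; cleared 0 line(s) (total 0); column heights now [5 6 8 7 0 0], max=8
Drop 5: L rot0 at col 0 lands with bottom-row=8; cleared 0 line(s) (total 0); column heights now [9 9 10 7 0 0], max=10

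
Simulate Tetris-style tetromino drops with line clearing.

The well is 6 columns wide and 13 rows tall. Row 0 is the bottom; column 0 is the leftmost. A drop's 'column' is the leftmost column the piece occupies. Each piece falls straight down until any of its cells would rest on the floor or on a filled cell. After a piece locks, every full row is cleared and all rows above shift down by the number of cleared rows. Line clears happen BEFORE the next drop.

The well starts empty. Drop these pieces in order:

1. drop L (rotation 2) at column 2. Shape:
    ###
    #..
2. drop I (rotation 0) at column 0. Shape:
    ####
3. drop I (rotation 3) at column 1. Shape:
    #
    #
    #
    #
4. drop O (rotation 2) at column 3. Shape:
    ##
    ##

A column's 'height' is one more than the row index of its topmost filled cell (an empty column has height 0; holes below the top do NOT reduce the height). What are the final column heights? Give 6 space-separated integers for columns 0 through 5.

Drop 1: L rot2 at col 2 lands with bottom-row=0; cleared 0 line(s) (total 0); column heights now [0 0 2 2 2 0], max=2
Drop 2: I rot0 at col 0 lands with bottom-row=2; cleared 0 line(s) (total 0); column heights now [3 3 3 3 2 0], max=3
Drop 3: I rot3 at col 1 lands with bottom-row=3; cleared 0 line(s) (total 0); column heights now [3 7 3 3 2 0], max=7
Drop 4: O rot2 at col 3 lands with bottom-row=3; cleared 0 line(s) (total 0); column heights now [3 7 3 5 5 0], max=7

Answer: 3 7 3 5 5 0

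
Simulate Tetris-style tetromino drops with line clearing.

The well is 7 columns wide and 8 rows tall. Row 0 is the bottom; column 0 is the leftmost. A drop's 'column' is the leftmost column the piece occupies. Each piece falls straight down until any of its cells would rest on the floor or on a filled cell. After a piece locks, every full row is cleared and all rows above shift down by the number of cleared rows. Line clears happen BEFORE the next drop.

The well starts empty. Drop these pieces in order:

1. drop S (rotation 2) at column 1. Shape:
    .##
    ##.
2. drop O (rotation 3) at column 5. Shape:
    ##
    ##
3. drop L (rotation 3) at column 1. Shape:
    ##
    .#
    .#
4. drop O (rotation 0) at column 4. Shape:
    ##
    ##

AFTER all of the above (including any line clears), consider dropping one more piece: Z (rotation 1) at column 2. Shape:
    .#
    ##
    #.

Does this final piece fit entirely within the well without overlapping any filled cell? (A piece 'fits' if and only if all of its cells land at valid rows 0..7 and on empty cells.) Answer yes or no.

Answer: yes

Derivation:
Drop 1: S rot2 at col 1 lands with bottom-row=0; cleared 0 line(s) (total 0); column heights now [0 1 2 2 0 0 0], max=2
Drop 2: O rot3 at col 5 lands with bottom-row=0; cleared 0 line(s) (total 0); column heights now [0 1 2 2 0 2 2], max=2
Drop 3: L rot3 at col 1 lands with bottom-row=2; cleared 0 line(s) (total 0); column heights now [0 5 5 2 0 2 2], max=5
Drop 4: O rot0 at col 4 lands with bottom-row=2; cleared 0 line(s) (total 0); column heights now [0 5 5 2 4 4 2], max=5
Test piece Z rot1 at col 2 (width 2): heights before test = [0 5 5 2 4 4 2]; fits = True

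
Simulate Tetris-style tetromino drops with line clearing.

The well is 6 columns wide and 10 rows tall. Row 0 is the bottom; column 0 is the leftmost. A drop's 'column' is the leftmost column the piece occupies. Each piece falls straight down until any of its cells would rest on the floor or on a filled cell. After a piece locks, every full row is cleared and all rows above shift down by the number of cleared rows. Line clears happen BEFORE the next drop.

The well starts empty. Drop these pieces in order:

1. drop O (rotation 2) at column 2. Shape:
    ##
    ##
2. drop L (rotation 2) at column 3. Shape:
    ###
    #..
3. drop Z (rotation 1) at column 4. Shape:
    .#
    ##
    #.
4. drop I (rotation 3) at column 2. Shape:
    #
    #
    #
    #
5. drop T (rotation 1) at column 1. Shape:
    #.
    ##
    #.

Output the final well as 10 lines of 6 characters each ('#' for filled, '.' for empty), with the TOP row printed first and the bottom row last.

Answer: ......
......
.#....
.##..#
.##.##
..#.#.
..####
..##..
..##..
..##..

Derivation:
Drop 1: O rot2 at col 2 lands with bottom-row=0; cleared 0 line(s) (total 0); column heights now [0 0 2 2 0 0], max=2
Drop 2: L rot2 at col 3 lands with bottom-row=2; cleared 0 line(s) (total 0); column heights now [0 0 2 4 4 4], max=4
Drop 3: Z rot1 at col 4 lands with bottom-row=4; cleared 0 line(s) (total 0); column heights now [0 0 2 4 6 7], max=7
Drop 4: I rot3 at col 2 lands with bottom-row=2; cleared 0 line(s) (total 0); column heights now [0 0 6 4 6 7], max=7
Drop 5: T rot1 at col 1 lands with bottom-row=5; cleared 0 line(s) (total 0); column heights now [0 8 7 4 6 7], max=8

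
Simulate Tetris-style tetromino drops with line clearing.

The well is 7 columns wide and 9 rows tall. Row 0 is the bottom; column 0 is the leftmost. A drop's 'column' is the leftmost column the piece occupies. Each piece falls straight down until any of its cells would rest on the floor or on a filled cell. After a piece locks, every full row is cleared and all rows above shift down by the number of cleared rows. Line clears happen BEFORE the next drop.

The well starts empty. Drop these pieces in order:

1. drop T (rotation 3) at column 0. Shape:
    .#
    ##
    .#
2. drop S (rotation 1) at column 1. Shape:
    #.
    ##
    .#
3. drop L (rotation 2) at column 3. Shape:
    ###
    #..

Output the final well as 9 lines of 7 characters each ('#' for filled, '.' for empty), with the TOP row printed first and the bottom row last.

Drop 1: T rot3 at col 0 lands with bottom-row=0; cleared 0 line(s) (total 0); column heights now [2 3 0 0 0 0 0], max=3
Drop 2: S rot1 at col 1 lands with bottom-row=2; cleared 0 line(s) (total 0); column heights now [2 5 4 0 0 0 0], max=5
Drop 3: L rot2 at col 3 lands with bottom-row=0; cleared 0 line(s) (total 0); column heights now [2 5 4 2 2 2 0], max=5

Answer: .......
.......
.......
.......
.#.....
.##....
.##....
##.###.
.#.#...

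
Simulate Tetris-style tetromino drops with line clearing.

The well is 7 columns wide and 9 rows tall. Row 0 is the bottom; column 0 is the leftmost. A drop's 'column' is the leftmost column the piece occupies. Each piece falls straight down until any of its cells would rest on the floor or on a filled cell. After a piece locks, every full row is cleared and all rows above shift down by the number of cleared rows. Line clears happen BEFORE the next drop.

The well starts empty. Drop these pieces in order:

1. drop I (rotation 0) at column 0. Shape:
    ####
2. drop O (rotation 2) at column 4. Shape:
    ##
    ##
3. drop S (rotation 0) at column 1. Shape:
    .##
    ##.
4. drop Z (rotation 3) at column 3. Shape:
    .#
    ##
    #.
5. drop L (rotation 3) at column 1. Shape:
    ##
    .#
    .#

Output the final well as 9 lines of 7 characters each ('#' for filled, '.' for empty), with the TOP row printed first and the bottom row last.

Drop 1: I rot0 at col 0 lands with bottom-row=0; cleared 0 line(s) (total 0); column heights now [1 1 1 1 0 0 0], max=1
Drop 2: O rot2 at col 4 lands with bottom-row=0; cleared 0 line(s) (total 0); column heights now [1 1 1 1 2 2 0], max=2
Drop 3: S rot0 at col 1 lands with bottom-row=1; cleared 0 line(s) (total 0); column heights now [1 2 3 3 2 2 0], max=3
Drop 4: Z rot3 at col 3 lands with bottom-row=3; cleared 0 line(s) (total 0); column heights now [1 2 3 5 6 2 0], max=6
Drop 5: L rot3 at col 1 lands with bottom-row=3; cleared 0 line(s) (total 0); column heights now [1 6 6 5 6 2 0], max=6

Answer: .......
.......
.......
.##.#..
..###..
..##...
..##...
.##.##.
######.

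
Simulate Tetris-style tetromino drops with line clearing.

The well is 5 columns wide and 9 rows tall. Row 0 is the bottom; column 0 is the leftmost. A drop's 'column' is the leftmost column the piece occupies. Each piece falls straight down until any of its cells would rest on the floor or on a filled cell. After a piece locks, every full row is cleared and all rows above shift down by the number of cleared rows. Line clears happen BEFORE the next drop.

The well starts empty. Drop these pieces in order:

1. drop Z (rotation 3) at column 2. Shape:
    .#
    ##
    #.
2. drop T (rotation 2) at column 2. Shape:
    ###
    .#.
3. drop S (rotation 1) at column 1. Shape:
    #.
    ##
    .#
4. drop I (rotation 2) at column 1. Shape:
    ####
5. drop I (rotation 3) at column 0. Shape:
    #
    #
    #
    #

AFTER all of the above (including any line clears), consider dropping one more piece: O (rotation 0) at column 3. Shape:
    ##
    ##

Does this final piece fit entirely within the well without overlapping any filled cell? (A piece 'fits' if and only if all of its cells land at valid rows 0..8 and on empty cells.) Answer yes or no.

Answer: no

Derivation:
Drop 1: Z rot3 at col 2 lands with bottom-row=0; cleared 0 line(s) (total 0); column heights now [0 0 2 3 0], max=3
Drop 2: T rot2 at col 2 lands with bottom-row=3; cleared 0 line(s) (total 0); column heights now [0 0 5 5 5], max=5
Drop 3: S rot1 at col 1 lands with bottom-row=5; cleared 0 line(s) (total 0); column heights now [0 8 7 5 5], max=8
Drop 4: I rot2 at col 1 lands with bottom-row=8; cleared 0 line(s) (total 0); column heights now [0 9 9 9 9], max=9
Drop 5: I rot3 at col 0 lands with bottom-row=0; cleared 0 line(s) (total 0); column heights now [4 9 9 9 9], max=9
Test piece O rot0 at col 3 (width 2): heights before test = [4 9 9 9 9]; fits = False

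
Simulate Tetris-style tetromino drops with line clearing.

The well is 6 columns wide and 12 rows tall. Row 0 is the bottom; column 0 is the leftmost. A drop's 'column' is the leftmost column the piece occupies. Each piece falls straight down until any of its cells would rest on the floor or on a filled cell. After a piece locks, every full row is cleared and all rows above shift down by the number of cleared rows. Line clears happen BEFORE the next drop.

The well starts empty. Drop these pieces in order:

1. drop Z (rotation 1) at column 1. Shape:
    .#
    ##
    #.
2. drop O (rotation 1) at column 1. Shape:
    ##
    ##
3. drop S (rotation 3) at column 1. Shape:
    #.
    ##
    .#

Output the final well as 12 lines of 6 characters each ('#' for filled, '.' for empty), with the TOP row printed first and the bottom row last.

Answer: ......
......
......
......
.#....
.##...
..#...
.##...
.##...
..#...
.##...
.#....

Derivation:
Drop 1: Z rot1 at col 1 lands with bottom-row=0; cleared 0 line(s) (total 0); column heights now [0 2 3 0 0 0], max=3
Drop 2: O rot1 at col 1 lands with bottom-row=3; cleared 0 line(s) (total 0); column heights now [0 5 5 0 0 0], max=5
Drop 3: S rot3 at col 1 lands with bottom-row=5; cleared 0 line(s) (total 0); column heights now [0 8 7 0 0 0], max=8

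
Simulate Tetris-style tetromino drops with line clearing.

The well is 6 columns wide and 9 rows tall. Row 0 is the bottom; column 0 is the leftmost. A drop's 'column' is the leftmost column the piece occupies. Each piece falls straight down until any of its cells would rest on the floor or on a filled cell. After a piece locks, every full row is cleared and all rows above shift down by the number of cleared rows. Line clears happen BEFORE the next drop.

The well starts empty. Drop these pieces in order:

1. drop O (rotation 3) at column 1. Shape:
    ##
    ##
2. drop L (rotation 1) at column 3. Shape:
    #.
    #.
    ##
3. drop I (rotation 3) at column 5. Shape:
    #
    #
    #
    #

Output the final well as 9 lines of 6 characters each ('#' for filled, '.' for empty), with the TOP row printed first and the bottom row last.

Answer: ......
......
......
......
......
.....#
...#.#
.###.#
.#####

Derivation:
Drop 1: O rot3 at col 1 lands with bottom-row=0; cleared 0 line(s) (total 0); column heights now [0 2 2 0 0 0], max=2
Drop 2: L rot1 at col 3 lands with bottom-row=0; cleared 0 line(s) (total 0); column heights now [0 2 2 3 1 0], max=3
Drop 3: I rot3 at col 5 lands with bottom-row=0; cleared 0 line(s) (total 0); column heights now [0 2 2 3 1 4], max=4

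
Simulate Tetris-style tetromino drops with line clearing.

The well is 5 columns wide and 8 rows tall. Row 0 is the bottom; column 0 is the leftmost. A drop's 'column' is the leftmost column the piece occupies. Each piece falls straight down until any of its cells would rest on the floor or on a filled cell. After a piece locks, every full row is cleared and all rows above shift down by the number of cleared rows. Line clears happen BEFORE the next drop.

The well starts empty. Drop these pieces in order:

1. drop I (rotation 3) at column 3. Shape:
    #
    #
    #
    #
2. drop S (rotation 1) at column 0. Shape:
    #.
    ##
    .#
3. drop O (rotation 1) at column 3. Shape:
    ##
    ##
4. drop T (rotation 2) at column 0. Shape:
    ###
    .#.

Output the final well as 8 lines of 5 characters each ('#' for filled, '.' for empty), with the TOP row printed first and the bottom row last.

Drop 1: I rot3 at col 3 lands with bottom-row=0; cleared 0 line(s) (total 0); column heights now [0 0 0 4 0], max=4
Drop 2: S rot1 at col 0 lands with bottom-row=0; cleared 0 line(s) (total 0); column heights now [3 2 0 4 0], max=4
Drop 3: O rot1 at col 3 lands with bottom-row=4; cleared 0 line(s) (total 0); column heights now [3 2 0 6 6], max=6
Drop 4: T rot2 at col 0 lands with bottom-row=2; cleared 0 line(s) (total 0); column heights now [4 4 4 6 6], max=6

Answer: .....
.....
...##
...##
####.
##.#.
##.#.
.#.#.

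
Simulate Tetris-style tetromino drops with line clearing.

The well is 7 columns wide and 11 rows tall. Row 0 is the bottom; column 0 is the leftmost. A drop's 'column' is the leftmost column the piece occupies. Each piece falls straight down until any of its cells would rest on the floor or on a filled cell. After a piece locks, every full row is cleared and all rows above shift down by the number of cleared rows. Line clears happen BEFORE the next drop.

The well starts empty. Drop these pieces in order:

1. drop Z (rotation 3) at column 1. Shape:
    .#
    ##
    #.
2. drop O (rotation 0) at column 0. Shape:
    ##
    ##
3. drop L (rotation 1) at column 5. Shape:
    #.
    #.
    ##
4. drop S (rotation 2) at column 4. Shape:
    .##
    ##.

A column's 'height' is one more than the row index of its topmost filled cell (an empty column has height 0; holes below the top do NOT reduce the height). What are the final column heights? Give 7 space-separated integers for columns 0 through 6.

Answer: 4 4 3 0 4 5 5

Derivation:
Drop 1: Z rot3 at col 1 lands with bottom-row=0; cleared 0 line(s) (total 0); column heights now [0 2 3 0 0 0 0], max=3
Drop 2: O rot0 at col 0 lands with bottom-row=2; cleared 0 line(s) (total 0); column heights now [4 4 3 0 0 0 0], max=4
Drop 3: L rot1 at col 5 lands with bottom-row=0; cleared 0 line(s) (total 0); column heights now [4 4 3 0 0 3 1], max=4
Drop 4: S rot2 at col 4 lands with bottom-row=3; cleared 0 line(s) (total 0); column heights now [4 4 3 0 4 5 5], max=5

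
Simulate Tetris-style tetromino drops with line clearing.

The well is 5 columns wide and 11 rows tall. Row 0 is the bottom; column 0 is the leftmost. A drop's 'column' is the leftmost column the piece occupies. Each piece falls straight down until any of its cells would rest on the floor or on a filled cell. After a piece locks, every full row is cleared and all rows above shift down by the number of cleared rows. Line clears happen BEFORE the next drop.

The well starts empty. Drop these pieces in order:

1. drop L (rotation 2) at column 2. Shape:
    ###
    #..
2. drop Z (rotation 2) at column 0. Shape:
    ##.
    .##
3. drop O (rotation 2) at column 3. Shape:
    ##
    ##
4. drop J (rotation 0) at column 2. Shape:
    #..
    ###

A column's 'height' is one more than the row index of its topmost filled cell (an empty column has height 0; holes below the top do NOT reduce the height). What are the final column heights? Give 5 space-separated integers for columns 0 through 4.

Answer: 4 4 6 5 5

Derivation:
Drop 1: L rot2 at col 2 lands with bottom-row=0; cleared 0 line(s) (total 0); column heights now [0 0 2 2 2], max=2
Drop 2: Z rot2 at col 0 lands with bottom-row=2; cleared 0 line(s) (total 0); column heights now [4 4 3 2 2], max=4
Drop 3: O rot2 at col 3 lands with bottom-row=2; cleared 0 line(s) (total 0); column heights now [4 4 3 4 4], max=4
Drop 4: J rot0 at col 2 lands with bottom-row=4; cleared 0 line(s) (total 0); column heights now [4 4 6 5 5], max=6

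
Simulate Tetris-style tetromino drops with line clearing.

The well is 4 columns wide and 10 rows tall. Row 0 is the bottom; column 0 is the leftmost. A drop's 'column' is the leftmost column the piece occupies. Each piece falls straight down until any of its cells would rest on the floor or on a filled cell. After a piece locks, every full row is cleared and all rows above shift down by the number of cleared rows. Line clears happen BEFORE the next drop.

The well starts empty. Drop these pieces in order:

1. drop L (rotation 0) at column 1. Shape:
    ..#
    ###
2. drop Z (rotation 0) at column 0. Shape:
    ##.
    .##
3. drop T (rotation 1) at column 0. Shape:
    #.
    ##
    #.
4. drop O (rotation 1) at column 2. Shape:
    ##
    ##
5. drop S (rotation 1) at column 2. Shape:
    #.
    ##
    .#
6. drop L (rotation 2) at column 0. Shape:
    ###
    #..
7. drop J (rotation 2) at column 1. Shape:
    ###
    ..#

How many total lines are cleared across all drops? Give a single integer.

Answer: 2

Derivation:
Drop 1: L rot0 at col 1 lands with bottom-row=0; cleared 0 line(s) (total 0); column heights now [0 1 1 2], max=2
Drop 2: Z rot0 at col 0 lands with bottom-row=1; cleared 0 line(s) (total 0); column heights now [3 3 2 2], max=3
Drop 3: T rot1 at col 0 lands with bottom-row=3; cleared 0 line(s) (total 0); column heights now [6 5 2 2], max=6
Drop 4: O rot1 at col 2 lands with bottom-row=2; cleared 1 line(s) (total 1); column heights now [5 4 3 3], max=5
Drop 5: S rot1 at col 2 lands with bottom-row=3; cleared 0 line(s) (total 1); column heights now [5 4 6 5], max=6
Drop 6: L rot2 at col 0 lands with bottom-row=5; cleared 0 line(s) (total 1); column heights now [7 7 7 5], max=7
Drop 7: J rot2 at col 1 lands with bottom-row=6; cleared 1 line(s) (total 2); column heights now [6 7 7 7], max=7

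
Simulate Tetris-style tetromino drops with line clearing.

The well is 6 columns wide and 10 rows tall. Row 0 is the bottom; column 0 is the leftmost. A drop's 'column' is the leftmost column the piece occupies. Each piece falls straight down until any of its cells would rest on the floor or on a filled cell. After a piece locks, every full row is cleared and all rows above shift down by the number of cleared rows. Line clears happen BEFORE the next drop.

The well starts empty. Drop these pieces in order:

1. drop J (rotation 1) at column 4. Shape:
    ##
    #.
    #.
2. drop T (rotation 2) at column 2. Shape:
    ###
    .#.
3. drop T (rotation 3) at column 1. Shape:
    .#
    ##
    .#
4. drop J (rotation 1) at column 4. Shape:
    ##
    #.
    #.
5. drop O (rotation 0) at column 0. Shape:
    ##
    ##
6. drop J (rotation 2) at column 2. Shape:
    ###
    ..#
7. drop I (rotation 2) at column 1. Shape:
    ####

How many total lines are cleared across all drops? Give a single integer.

Drop 1: J rot1 at col 4 lands with bottom-row=0; cleared 0 line(s) (total 0); column heights now [0 0 0 0 3 3], max=3
Drop 2: T rot2 at col 2 lands with bottom-row=2; cleared 0 line(s) (total 0); column heights now [0 0 4 4 4 3], max=4
Drop 3: T rot3 at col 1 lands with bottom-row=4; cleared 0 line(s) (total 0); column heights now [0 6 7 4 4 3], max=7
Drop 4: J rot1 at col 4 lands with bottom-row=4; cleared 0 line(s) (total 0); column heights now [0 6 7 4 7 7], max=7
Drop 5: O rot0 at col 0 lands with bottom-row=6; cleared 0 line(s) (total 0); column heights now [8 8 7 4 7 7], max=8
Drop 6: J rot2 at col 2 lands with bottom-row=7; cleared 0 line(s) (total 0); column heights now [8 8 9 9 9 7], max=9
Drop 7: I rot2 at col 1 lands with bottom-row=9; cleared 0 line(s) (total 0); column heights now [8 10 10 10 10 7], max=10

Answer: 0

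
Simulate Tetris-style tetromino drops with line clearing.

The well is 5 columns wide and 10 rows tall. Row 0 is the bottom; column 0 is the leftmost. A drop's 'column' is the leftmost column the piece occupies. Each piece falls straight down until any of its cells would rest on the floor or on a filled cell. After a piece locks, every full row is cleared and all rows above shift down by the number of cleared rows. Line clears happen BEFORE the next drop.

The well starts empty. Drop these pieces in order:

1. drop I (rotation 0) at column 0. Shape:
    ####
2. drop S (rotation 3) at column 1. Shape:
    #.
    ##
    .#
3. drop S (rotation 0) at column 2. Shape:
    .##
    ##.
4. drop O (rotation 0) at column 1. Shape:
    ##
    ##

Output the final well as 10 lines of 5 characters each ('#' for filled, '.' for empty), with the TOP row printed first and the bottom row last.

Drop 1: I rot0 at col 0 lands with bottom-row=0; cleared 0 line(s) (total 0); column heights now [1 1 1 1 0], max=1
Drop 2: S rot3 at col 1 lands with bottom-row=1; cleared 0 line(s) (total 0); column heights now [1 4 3 1 0], max=4
Drop 3: S rot0 at col 2 lands with bottom-row=3; cleared 0 line(s) (total 0); column heights now [1 4 4 5 5], max=5
Drop 4: O rot0 at col 1 lands with bottom-row=4; cleared 0 line(s) (total 0); column heights now [1 6 6 5 5], max=6

Answer: .....
.....
.....
.....
.##..
.####
.###.
.##..
..#..
####.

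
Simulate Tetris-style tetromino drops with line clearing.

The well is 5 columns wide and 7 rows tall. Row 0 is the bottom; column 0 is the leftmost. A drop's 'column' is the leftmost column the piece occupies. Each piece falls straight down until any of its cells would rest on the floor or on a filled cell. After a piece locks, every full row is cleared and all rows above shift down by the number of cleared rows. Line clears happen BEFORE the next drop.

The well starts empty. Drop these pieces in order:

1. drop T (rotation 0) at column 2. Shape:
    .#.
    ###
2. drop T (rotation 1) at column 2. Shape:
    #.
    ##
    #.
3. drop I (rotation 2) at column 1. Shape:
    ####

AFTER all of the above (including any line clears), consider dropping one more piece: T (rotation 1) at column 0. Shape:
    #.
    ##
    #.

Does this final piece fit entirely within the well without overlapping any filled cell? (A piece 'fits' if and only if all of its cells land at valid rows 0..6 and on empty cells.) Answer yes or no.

Drop 1: T rot0 at col 2 lands with bottom-row=0; cleared 0 line(s) (total 0); column heights now [0 0 1 2 1], max=2
Drop 2: T rot1 at col 2 lands with bottom-row=1; cleared 0 line(s) (total 0); column heights now [0 0 4 3 1], max=4
Drop 3: I rot2 at col 1 lands with bottom-row=4; cleared 0 line(s) (total 0); column heights now [0 5 5 5 5], max=5
Test piece T rot1 at col 0 (width 2): heights before test = [0 5 5 5 5]; fits = True

Answer: yes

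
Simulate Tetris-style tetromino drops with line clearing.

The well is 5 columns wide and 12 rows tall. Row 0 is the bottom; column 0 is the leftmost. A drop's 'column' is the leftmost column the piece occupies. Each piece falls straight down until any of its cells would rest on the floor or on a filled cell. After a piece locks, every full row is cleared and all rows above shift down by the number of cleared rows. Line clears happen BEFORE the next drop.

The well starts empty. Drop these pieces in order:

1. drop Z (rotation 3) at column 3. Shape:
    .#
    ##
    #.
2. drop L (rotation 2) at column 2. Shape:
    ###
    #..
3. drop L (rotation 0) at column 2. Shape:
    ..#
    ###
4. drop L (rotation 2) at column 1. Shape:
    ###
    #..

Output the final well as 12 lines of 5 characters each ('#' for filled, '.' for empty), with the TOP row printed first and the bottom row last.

Drop 1: Z rot3 at col 3 lands with bottom-row=0; cleared 0 line(s) (total 0); column heights now [0 0 0 2 3], max=3
Drop 2: L rot2 at col 2 lands with bottom-row=2; cleared 0 line(s) (total 0); column heights now [0 0 4 4 4], max=4
Drop 3: L rot0 at col 2 lands with bottom-row=4; cleared 0 line(s) (total 0); column heights now [0 0 5 5 6], max=6
Drop 4: L rot2 at col 1 lands with bottom-row=4; cleared 0 line(s) (total 0); column heights now [0 6 6 6 6], max=6

Answer: .....
.....
.....
.....
.....
.....
.####
.####
..###
..#.#
...##
...#.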